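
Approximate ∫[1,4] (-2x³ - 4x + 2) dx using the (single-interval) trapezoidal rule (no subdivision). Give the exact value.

-219

T = (b−a)/2 · [f(1) + f(4)] = 1.5·[(-4) + (-142)] = -219.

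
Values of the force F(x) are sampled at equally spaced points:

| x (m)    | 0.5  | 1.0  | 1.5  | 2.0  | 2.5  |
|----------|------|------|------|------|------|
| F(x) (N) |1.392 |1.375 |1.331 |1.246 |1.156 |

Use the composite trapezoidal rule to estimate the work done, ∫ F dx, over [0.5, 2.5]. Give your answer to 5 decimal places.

h = 0.5, n = 4.
(h/2)·[y₀ + 2y₁ + 2y₂ + 2y₃ + y₄] = 0.25·(10.452) = 2.61300.

2.61300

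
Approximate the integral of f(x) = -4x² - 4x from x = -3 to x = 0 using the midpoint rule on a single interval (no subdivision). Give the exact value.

-9

M = (b−a)·f(-1.5) = 3·(-3) = -9.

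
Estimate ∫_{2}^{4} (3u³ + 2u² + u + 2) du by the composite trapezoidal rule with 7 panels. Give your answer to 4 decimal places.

228.1224

h = (4 − 2)/7 = 0.285714.
Nodes u₀,…,u₇ = 2, 2.285714, 2.571429, 2.857143, 3.142857, 3.428571, 3.714286, 4.
f(u) = 3u³ + 2u² + u + 2: f₀=36, f₁=50.559767, f₂=68.804665, f₃=91.154519, f₄=118.029155, f₅=149.848397, f₆=187.032070, f₇=230.
(h/2)·[f₀ + 2f₁ + 2f₂ + 2f₃ + 2f₄ + 2f₅ + 2f₆ + f₇] = 0.142857·(1596.857143) = 228.1224.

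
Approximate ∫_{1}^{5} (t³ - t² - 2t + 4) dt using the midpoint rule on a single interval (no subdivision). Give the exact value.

64

M = (b−a)·f(3) = 4·(16) = 64.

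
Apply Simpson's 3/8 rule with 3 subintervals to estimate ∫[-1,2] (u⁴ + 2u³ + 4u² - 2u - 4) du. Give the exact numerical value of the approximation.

12

h = (2 − (-1))/3 = 1.
Nodes u₀,…,u₃ = -1, 0, 1, 2.
f(u) = u⁴ + 2u³ + 4u² - 2u - 4: f₀=1, f₁=-4, f₂=1, f₃=40.
(3h/8)·[f₀ + 3f₁ + 3f₂ + f₃] = 0.375·(32) = 12.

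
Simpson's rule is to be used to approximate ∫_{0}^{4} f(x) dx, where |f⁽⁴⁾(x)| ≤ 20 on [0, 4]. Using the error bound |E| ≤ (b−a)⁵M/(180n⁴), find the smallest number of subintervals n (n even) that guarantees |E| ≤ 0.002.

16

Need 20480/(180n⁴) ≤ 0.002.
n⁴ ≥ 20480/(180·0.002) = 56888.9 ⇒ n ≥ 15.4439, so the smallest even n is 16. (n must be even for Simpson's rule.)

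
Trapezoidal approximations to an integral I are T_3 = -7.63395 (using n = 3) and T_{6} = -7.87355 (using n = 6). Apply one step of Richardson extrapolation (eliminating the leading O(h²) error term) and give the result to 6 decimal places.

R = (4·T_{6} − T_3) / 3 = (4·(-7.87355) − (-7.63395))/3 = (-23.86025)/3 = -7.953417.

-7.953417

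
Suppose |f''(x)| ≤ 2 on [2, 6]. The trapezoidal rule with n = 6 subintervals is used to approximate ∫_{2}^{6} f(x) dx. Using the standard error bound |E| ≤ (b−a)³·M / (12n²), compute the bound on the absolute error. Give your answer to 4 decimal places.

|E| ≤ (4)³·2 / (12·6²) = 128/432 = 0.2963.

0.2963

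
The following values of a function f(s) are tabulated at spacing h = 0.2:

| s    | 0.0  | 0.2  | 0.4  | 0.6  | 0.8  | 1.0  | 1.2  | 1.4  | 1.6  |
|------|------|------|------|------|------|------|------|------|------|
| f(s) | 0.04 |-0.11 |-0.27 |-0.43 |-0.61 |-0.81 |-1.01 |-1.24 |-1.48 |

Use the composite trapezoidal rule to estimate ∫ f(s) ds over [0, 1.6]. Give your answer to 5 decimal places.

h = 0.2, n = 8.
(h/2)·[y₀ + 2y₁ + 2y₂ + 2y₃ + 2y₄ + 2y₅ + 2y₆ + 2y₇ + y₈] = 0.1·(-10.40) = -1.04000.

-1.04000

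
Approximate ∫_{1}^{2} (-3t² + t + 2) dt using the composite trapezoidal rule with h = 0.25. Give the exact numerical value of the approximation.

-3.53125

h = (2 − 1)/4 = 0.25.
Nodes t₀,…,t₄ = 1, 1.25, 1.5, 1.75, 2.
f(t) = -3t² + t + 2: f₀=0, f₁=-1.4375, f₂=-3.25, f₃=-5.4375, f₄=-8.
(h/2)·[f₀ + 2f₁ + 2f₂ + 2f₃ + f₄] = 0.125·(-28.25) = -3.53125.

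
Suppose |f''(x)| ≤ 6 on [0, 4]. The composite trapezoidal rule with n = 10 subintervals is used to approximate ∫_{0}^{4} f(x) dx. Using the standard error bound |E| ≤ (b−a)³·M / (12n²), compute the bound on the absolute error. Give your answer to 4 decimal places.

0.3200

|E| ≤ (4)³·6 / (12·10²) = 384/1200 = 0.3200.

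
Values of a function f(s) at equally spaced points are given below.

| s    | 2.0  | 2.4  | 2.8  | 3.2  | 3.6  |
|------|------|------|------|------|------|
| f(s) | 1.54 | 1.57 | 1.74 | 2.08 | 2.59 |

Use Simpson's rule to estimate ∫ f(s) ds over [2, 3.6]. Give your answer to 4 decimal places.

h = 0.4, n = 4.
(h/3)·[y₀ + 4y₁ + 2y₂ + 4y₃ + y₄] = 0.133333·(22.21) = 2.9613.

2.9613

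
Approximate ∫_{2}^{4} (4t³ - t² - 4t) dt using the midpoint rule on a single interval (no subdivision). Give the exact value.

174

M = (b−a)·f(3) = 2·(87) = 174.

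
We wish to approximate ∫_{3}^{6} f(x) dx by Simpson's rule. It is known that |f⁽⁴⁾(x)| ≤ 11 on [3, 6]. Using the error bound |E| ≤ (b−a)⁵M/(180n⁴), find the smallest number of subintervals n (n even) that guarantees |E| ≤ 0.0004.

14

Need 2673/(180n⁴) ≤ 0.0004.
n⁴ ≥ 2673/(180·0.0004) = 37125 ⇒ n ≥ 13.8809, so the smallest even n is 14. (n must be even for Simpson's rule.)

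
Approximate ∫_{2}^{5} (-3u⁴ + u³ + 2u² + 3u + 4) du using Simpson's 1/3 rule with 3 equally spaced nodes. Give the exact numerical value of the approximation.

-1588.125

h = (5 − 2)/2 = 1.5.
Nodes u₀,…,u₂ = 2, 3.5, 5.
f(u) = -3u⁴ + u³ + 2u² + 3u + 4: f₀=-22, f₁=-368.3125, f₂=-1681.
(h/3)·[f₀ + 4f₁ + f₂] = 0.5·(-3176.25) = -1588.125.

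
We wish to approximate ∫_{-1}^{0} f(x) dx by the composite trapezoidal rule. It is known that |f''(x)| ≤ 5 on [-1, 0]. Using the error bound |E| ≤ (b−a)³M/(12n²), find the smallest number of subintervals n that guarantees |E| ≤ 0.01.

7

Need 5/(12n²) ≤ 0.01.
n² ≥ 5/(12·0.01) = 41.6667 ⇒ n ≥ 6.4550, so the smallest n is 7.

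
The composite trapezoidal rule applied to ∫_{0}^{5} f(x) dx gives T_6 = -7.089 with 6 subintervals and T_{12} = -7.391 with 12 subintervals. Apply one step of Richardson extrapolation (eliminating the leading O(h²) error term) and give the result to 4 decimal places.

R = (4·T_{12} − T_6) / 3 = (4·(-7.391) − (-7.089))/3 = (-22.475)/3 = -7.4917.

-7.4917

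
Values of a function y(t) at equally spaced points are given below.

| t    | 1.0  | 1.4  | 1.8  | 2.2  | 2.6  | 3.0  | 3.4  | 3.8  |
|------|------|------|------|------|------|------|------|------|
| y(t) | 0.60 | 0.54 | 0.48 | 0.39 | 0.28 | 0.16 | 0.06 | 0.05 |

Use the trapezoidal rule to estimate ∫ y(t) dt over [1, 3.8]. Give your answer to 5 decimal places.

h = 0.4, n = 7.
(h/2)·[y₀ + 2y₁ + 2y₂ + 2y₃ + 2y₄ + 2y₅ + 2y₆ + y₇] = 0.2·(4.47) = 0.89400.

0.89400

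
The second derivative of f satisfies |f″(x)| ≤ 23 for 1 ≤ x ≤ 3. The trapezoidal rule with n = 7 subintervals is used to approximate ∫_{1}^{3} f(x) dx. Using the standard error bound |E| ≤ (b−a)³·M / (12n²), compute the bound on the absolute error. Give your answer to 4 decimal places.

0.3129

|E| ≤ (2)³·23 / (12·7²) = 184/588 = 0.3129.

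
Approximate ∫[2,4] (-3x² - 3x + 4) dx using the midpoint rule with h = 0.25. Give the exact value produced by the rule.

h = (4 − 2)/8 = 0.25.
Midpoints m₁,…,m₈ = 2.125, 2.375, 2.625, 2.875, 3.125, 3.375, 3.625, 3.875.
f(m₁)=-15.921875, f(m₂)=-20.046875, f(m₃)=-24.546875, f(m₄)=-29.421875, f(m₅)=-34.671875, f(m₆)=-40.296875, f(m₇)=-46.296875, f(m₈)=-52.671875.
h·[f(m₁) + f(m₂) + f(m₃) + f(m₄) + f(m₅) + f(m₆) + f(m₇) + f(m₈)] = 0.25·(-263.875) = -65.96875.

-65.96875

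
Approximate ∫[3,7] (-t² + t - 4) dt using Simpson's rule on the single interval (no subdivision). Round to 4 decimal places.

-101.3333

S = (b−a)/6 · [f(3) + 4f(5) + f(7)] = 0.666667·[(-10) + 4·(-24) + (-46)] = -101.3333.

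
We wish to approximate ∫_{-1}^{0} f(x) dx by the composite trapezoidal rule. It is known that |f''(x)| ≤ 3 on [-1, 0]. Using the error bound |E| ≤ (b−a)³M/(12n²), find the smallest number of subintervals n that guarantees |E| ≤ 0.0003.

Need 3/(12n²) ≤ 0.0003.
n² ≥ 3/(12·0.0003) = 833.333 ⇒ n ≥ 28.8675, so the smallest n is 29.

29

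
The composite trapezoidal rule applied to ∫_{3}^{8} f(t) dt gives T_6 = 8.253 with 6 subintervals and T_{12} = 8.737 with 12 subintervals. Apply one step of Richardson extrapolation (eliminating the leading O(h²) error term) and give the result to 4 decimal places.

R = (4·T_{12} − T_6) / 3 = (4·8.737 − 8.253)/3 = (26.695)/3 = 8.8983.

8.8983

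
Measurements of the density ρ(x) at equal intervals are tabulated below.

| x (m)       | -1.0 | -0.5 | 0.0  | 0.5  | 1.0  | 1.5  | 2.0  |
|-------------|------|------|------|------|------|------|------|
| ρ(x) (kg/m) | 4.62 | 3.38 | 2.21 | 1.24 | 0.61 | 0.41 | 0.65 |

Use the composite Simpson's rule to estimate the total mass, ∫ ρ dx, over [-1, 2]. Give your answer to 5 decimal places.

h = 0.5, n = 6.
(h/3)·[y₀ + 4y₁ + 2y₂ + 4y₃ + 2y₄ + 4y₅ + y₆] = 0.166667·(31.03) = 5.17167.

5.17167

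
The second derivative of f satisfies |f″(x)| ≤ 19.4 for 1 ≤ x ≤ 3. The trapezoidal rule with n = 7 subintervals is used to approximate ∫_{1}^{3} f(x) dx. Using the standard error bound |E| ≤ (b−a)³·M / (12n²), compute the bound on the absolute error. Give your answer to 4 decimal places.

0.2639

|E| ≤ (2)³·19.4 / (12·7²) = 155.2/588 = 0.2639.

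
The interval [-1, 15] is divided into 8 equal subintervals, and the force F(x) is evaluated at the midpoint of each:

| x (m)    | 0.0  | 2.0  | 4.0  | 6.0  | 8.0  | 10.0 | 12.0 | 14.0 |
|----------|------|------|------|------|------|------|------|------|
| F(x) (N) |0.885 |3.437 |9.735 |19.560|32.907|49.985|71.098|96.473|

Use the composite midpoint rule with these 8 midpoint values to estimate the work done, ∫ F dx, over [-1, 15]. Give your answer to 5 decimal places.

568.16000

h = 2, n = 8.
h·[y(m₁) + y(m₂) + y(m₃) + y(m₄) + y(m₅) + y(m₆) + y(m₇) + y(m₈)] = 2·(284.080) = 568.16000.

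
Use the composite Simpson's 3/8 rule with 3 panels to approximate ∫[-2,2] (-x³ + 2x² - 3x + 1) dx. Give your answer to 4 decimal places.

h = (2 − (-2))/3 = 1.333333.
Nodes x₀,…,x₃ = -2, -0.666667, 0.666667, 2.
f(x) = -x³ + 2x² - 3x + 1: f₀=23, f₁=4.185185, f₂=-0.407407, f₃=-5.
(3h/8)·[f₀ + 3f₁ + 3f₂ + f₃] = 0.5·(29.333333) = 14.6667.

14.6667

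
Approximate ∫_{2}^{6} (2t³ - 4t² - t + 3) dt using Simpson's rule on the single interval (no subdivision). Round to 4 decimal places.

S = (b−a)/6 · [f(2) + 4f(4) + f(6)] = 0.666667·[1 + 4·63 + 285] = 358.6667.

358.6667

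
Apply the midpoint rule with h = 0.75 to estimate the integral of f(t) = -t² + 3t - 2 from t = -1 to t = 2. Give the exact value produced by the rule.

h = (2 − (-1))/4 = 0.75.
Midpoints m₁,…,m₄ = -0.625, 0.125, 0.875, 1.625.
f(m₁)=-4.265625, f(m₂)=-1.640625, f(m₃)=-0.140625, f(m₄)=0.234375.
h·[f(m₁) + f(m₂) + f(m₃) + f(m₄)] = 0.75·(-5.8125) = -4.359375.

-4.359375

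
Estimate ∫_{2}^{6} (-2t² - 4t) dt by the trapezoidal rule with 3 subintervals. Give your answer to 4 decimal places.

h = (6 − 2)/3 = 1.333333.
Nodes t₀,…,t₃ = 2, 3.333333, 4.666667, 6.
f(t) = -2t² - 4t: f₀=-16, f₁=-35.555556, f₂=-62.222222, f₃=-96.
(h/2)·[f₀ + 2f₁ + 2f₂ + f₃] = 0.666667·(-307.555556) = -205.0370.

-205.0370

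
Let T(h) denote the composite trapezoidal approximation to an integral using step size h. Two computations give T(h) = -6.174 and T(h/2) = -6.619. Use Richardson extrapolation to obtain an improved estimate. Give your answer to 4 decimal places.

R = (4·T(h/2) − T(h)) / 3 = (4·(-6.619) − (-6.174))/3 = (-20.302)/3 = -6.7673.

-6.7673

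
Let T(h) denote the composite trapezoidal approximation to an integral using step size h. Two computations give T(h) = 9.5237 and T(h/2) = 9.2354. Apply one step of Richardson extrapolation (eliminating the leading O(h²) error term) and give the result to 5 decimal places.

9.13930

R = (4·T(h/2) − T(h)) / 3 = (4·9.2354 − 9.5237)/3 = (27.4179)/3 = 9.13930.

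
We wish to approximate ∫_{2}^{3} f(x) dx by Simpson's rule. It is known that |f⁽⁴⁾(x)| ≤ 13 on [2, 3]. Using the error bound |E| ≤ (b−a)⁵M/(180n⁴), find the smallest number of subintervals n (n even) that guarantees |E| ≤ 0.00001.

Need 13/(180n⁴) ≤ 0.00001.
n⁴ ≥ 13/(180·0.00001) = 7222.22 ⇒ n ≥ 9.2187, so the smallest even n is 10. (n must be even for Simpson's rule.)

10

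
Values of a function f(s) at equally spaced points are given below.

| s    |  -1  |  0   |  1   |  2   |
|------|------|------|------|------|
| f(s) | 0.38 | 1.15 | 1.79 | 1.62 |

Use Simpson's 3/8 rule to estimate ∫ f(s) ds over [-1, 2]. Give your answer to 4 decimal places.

h = 1, n = 3.
(3h/8)·[y₀ + 3y₁ + 3y₂ + y₃] = 0.375·(10.82) = 4.0575.

4.0575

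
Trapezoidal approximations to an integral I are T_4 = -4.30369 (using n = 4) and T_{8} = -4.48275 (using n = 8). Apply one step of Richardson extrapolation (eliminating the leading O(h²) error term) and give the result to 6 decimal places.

-4.542437

R = (4·T_{8} − T_4) / 3 = (4·(-4.48275) − (-4.30369))/3 = (-13.62731)/3 = -4.542437.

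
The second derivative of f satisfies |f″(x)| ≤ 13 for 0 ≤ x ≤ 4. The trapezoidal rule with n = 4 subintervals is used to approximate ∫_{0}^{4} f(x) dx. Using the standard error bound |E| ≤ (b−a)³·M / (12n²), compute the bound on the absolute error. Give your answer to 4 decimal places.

4.3333

|E| ≤ (4)³·13 / (12·4²) = 832/192 = 4.3333.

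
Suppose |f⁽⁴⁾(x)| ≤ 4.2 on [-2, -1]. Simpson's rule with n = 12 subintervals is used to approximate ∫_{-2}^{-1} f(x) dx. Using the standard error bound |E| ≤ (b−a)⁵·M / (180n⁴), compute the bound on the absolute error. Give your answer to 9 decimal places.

0.000001125

|E| ≤ (1)⁵·4.2 / (180·12⁴) = 4.2/3732480 = 0.000001125.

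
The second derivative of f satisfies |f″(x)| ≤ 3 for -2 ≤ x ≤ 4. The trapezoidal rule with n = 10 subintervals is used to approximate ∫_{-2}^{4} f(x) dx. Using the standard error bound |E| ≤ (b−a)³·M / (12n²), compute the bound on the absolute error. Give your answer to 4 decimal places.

|E| ≤ (6)³·3 / (12·10²) = 648/1200 = 0.5400.

0.5400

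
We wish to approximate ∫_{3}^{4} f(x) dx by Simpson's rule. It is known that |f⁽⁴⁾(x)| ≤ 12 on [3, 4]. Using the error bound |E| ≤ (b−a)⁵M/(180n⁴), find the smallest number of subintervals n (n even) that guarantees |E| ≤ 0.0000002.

Need 12/(180n⁴) ≤ 0.0000002.
n⁴ ≥ 12/(180·0.0000002) = 333333 ⇒ n ≥ 24.0281, so the smallest even n is 26. (n must be even for Simpson's rule.)

26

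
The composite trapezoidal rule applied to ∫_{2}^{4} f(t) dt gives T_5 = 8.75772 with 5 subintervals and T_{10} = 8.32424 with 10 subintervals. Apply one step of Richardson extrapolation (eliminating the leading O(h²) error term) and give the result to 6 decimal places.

8.179747

R = (4·T_{10} − T_5) / 3 = (4·8.32424 − 8.75772)/3 = (24.53924)/3 = 8.179747.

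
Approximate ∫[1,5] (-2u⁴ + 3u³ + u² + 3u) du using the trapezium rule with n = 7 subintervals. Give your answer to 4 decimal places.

h = (5 − 1)/7 = 0.571429.
Nodes u₀,…,u₇ = 1, 1.571429, 2.142857, 2.714286, 3.285714, 3.857143, 4.428571, 5.
f(u) = -2u⁴ + 3u³ + u² + 3u: f₀=5, f₁=6.629321, f₂=-1.630571, f₃=-33.054144, f₄=-106.033736, f₅=-244.079550, f₆=-475.819658, f₇=-835.
(h/2)·[f₀ + 2f₁ + 2f₂ + 2f₃ + 2f₄ + 2f₅ + 2f₆ + f₇] = 0.285714·(-2537.976676) = -725.1362.

-725.1362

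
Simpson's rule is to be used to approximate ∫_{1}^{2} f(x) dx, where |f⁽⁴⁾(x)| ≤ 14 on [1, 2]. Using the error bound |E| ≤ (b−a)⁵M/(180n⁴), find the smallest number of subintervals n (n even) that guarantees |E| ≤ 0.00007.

6

Need 14/(180n⁴) ≤ 0.00007.
n⁴ ≥ 14/(180·0.00007) = 1111.11 ⇒ n ≥ 5.7735, so the smallest even n is 6. (n must be even for Simpson's rule.)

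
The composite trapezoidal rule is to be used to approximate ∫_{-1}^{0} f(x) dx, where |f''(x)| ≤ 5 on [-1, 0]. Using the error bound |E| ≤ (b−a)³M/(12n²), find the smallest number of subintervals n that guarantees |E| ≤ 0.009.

Need 5/(12n²) ≤ 0.009.
n² ≥ 5/(12·0.009) = 46.2963 ⇒ n ≥ 6.8041, so the smallest n is 7.

7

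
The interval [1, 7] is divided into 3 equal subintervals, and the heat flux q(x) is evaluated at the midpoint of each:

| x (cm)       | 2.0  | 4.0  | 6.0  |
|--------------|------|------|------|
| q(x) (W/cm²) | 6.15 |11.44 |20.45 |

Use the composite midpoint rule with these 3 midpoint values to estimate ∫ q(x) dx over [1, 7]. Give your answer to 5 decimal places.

76.08000

h = 2, n = 3.
h·[y(m₁) + y(m₂) + y(m₃)] = 2·(38.04) = 76.08000.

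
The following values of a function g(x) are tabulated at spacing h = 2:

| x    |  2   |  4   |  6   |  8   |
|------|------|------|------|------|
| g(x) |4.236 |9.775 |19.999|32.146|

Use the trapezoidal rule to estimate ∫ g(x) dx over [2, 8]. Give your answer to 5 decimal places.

95.93000

h = 2, n = 3.
(h/2)·[y₀ + 2y₁ + 2y₂ + y₃] = 1·(95.930) = 95.93000.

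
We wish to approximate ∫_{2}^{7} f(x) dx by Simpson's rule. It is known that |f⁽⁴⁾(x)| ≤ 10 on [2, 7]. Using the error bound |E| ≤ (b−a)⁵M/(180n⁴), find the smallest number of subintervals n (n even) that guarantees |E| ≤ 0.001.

Need 31250/(180n⁴) ≤ 0.001.
n⁴ ≥ 31250/(180·0.001) = 173611 ⇒ n ≥ 20.4124, so the smallest even n is 22. (n must be even for Simpson's rule.)

22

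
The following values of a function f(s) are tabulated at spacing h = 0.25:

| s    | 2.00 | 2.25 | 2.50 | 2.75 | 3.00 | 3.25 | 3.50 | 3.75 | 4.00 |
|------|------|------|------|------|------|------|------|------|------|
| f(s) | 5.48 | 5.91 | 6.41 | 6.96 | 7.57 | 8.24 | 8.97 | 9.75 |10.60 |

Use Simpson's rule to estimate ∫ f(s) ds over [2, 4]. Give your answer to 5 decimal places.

15.45167

h = 0.25, n = 8.
(h/3)·[y₀ + 4y₁ + 2y₂ + 4y₃ + 2y₄ + 4y₅ + 2y₆ + 4y₇ + y₈] = 0.083333·(185.42) = 15.45167.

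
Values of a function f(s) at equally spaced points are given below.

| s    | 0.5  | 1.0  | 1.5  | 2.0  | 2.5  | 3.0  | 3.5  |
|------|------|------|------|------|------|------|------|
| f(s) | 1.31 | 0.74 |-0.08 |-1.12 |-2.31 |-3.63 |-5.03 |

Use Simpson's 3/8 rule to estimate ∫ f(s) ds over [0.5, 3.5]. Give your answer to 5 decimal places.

h = 0.5, n = 6.
(3h/8)·[y₀ + 3y₁ + 3y₂ + 2y₃ + 3y₄ + 3y₅ + y₆] = 0.1875·(-21.80) = -4.08750.

-4.08750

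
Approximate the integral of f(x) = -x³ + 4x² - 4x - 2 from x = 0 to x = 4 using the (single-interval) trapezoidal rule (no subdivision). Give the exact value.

-40

T = (b−a)/2 · [f(0) + f(4)] = 2·[(-2) + (-18)] = -40.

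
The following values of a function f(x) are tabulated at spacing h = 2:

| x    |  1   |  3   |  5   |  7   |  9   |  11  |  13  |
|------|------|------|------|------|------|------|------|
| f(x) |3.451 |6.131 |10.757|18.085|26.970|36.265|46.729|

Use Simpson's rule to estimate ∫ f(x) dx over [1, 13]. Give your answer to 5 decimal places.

h = 2, n = 6.
(h/3)·[y₀ + 4y₁ + 2y₂ + 4y₃ + 2y₄ + 4y₅ + y₆] = 0.666667·(367.558) = 245.03867.

245.03867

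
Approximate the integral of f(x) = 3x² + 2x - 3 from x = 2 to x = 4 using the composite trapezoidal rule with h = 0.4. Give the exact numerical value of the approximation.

62.16

h = (4 − 2)/5 = 0.4.
Nodes x₀,…,x₅ = 2, 2.4, 2.8, 3.2, 3.6, 4.
f(x) = 3x² + 2x - 3: f₀=13, f₁=19.08, f₂=26.12, f₃=34.12, f₄=43.08, f₅=53.
(h/2)·[f₀ + 2f₁ + 2f₂ + 2f₃ + 2f₄ + f₅] = 0.2·(310.8) = 62.16.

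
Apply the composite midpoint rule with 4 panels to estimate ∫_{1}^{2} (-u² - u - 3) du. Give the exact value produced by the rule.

h = (2 − 1)/4 = 0.25.
Midpoints m₁,…,m₄ = 1.125, 1.375, 1.625, 1.875.
f(m₁)=-5.390625, f(m₂)=-6.265625, f(m₃)=-7.265625, f(m₄)=-8.390625.
h·[f(m₁) + f(m₂) + f(m₃) + f(m₄)] = 0.25·(-27.3125) = -6.828125.

-6.828125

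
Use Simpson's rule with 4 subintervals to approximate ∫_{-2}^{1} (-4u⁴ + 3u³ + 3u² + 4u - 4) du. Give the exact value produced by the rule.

h = (1 − (-2))/4 = 0.75.
Nodes u₀,…,u₄ = -2, -1.25, -0.5, 0.25, 1.
f(u) = -4u⁴ + 3u³ + 3u² + 4u - 4: f₀=-88, f₁=-19.9375, f₂=-5.875, f₃=-2.78125, f₄=2.
(h/3)·[f₀ + 4f₁ + 2f₂ + 4f₃ + f₄] = 0.25·(-188.625) = -47.15625.

-47.15625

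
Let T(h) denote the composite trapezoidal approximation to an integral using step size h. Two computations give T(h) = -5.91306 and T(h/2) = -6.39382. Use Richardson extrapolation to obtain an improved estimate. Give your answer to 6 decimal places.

-6.554073

R = (4·T(h/2) − T(h)) / 3 = (4·(-6.39382) − (-5.91306))/3 = (-19.66222)/3 = -6.554073.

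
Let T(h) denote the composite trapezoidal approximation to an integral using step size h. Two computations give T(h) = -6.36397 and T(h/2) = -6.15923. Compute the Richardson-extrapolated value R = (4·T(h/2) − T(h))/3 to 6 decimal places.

R = (4·T(h/2) − T(h)) / 3 = (4·(-6.15923) − (-6.36397))/3 = (-18.27295)/3 = -6.090983.

-6.090983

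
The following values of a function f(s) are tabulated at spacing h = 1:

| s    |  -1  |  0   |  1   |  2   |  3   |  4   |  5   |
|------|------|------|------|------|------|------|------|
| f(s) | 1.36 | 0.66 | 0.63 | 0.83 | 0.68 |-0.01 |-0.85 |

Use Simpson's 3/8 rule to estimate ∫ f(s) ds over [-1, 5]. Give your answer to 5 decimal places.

3.01875

h = 1, n = 6.
(3h/8)·[y₀ + 3y₁ + 3y₂ + 2y₃ + 3y₄ + 3y₅ + y₆] = 0.375·(8.05) = 3.01875.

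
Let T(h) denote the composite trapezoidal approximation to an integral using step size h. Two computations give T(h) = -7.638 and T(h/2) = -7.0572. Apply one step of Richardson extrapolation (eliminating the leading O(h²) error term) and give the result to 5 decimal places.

-6.86360

R = (4·T(h/2) − T(h)) / 3 = (4·(-7.0572) − (-7.638))/3 = (-20.5908)/3 = -6.86360.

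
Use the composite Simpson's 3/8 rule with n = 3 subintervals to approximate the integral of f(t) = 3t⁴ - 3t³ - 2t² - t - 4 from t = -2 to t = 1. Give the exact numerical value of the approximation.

17.25

h = (1 − (-2))/3 = 1.
Nodes t₀,…,t₃ = -2, -1, 0, 1.
f(t) = 3t⁴ - 3t³ - 2t² - t - 4: f₀=62, f₁=1, f₂=-4, f₃=-7.
(3h/8)·[f₀ + 3f₁ + 3f₂ + f₃] = 0.375·(46) = 17.25.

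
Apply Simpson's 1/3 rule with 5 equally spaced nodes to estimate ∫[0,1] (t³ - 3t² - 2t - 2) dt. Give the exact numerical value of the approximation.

h = (1 − 0)/4 = 0.25.
Nodes t₀,…,t₄ = 0, 0.25, 0.5, 0.75, 1.
f(t) = t³ - 3t² - 2t - 2: f₀=-2, f₁=-2.671875, f₂=-3.625, f₃=-4.765625, f₄=-6.
(h/3)·[f₀ + 4f₁ + 2f₂ + 4f₃ + f₄] = 0.083333·(-45) = -3.75.

-3.75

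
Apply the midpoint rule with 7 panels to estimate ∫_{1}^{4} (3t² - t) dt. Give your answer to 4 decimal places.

55.3622

h = (4 − 1)/7 = 0.428571.
Midpoints m₁,…,m₇ = 1.214286, 1.642857, 2.071429, 2.5, 2.928571, 3.357143, 3.785714.
f(m₁)=3.209184, f(m₂)=6.454082, f(m₃)=10.801020, f(m₄)=16.25, f(m₅)=22.801020, f(m₆)=30.454082, f(m₇)=39.209184.
h·[f(m₁) + f(m₂) + f(m₃) + f(m₄) + f(m₅) + f(m₆) + f(m₇)] = 0.428571·(129.178571) = 55.3622.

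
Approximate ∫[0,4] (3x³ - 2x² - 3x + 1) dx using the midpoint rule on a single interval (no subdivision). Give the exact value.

44

M = (b−a)·f(2) = 4·(11) = 44.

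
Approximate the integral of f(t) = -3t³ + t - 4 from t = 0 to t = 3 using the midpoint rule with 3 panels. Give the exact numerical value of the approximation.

-64.875

h = (3 − 0)/3 = 1.
Midpoints m₁,…,m₃ = 0.5, 1.5, 2.5.
f(m₁)=-3.875, f(m₂)=-12.625, f(m₃)=-48.375.
h·[f(m₁) + f(m₂) + f(m₃)] = 1·(-64.875) = -64.875.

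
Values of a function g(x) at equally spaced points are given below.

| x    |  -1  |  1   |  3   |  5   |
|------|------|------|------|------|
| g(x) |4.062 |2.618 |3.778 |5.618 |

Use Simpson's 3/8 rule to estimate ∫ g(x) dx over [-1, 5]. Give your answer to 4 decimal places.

h = 2, n = 3.
(3h/8)·[y₀ + 3y₁ + 3y₂ + y₃] = 0.75·(28.868) = 21.6510.

21.6510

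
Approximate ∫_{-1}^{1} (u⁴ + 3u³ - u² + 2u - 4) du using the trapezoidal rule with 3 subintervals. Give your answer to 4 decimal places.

-8.1317

h = (1 − (-1))/3 = 0.666667.
Nodes u₀,…,u₃ = -1, -0.333333, 0.333333, 1.
f(u) = u⁴ + 3u³ - u² + 2u - 4: f₀=-9, f₁=-4.876543, f₂=-3.320988, f₃=1.
(h/2)·[f₀ + 2f₁ + 2f₂ + f₃] = 0.333333·(-24.395062) = -8.1317.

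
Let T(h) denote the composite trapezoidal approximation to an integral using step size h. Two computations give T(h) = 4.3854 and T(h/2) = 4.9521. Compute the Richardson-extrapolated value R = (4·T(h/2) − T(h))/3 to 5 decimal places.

R = (4·T(h/2) − T(h)) / 3 = (4·4.9521 − 4.3854)/3 = (15.4230)/3 = 5.14100.

5.14100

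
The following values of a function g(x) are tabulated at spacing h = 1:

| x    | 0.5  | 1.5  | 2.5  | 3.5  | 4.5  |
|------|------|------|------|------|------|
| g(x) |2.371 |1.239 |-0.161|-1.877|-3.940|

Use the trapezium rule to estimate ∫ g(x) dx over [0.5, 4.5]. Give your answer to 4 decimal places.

-1.5835

h = 1, n = 4.
(h/2)·[y₀ + 2y₁ + 2y₂ + 2y₃ + y₄] = 0.5·(-3.167) = -1.5835.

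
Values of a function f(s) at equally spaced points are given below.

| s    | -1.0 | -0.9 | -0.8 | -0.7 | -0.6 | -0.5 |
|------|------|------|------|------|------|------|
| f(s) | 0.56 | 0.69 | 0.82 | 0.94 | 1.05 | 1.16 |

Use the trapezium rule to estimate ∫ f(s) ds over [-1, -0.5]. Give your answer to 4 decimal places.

h = 0.1, n = 5.
(h/2)·[y₀ + 2y₁ + 2y₂ + 2y₃ + 2y₄ + y₅] = 0.05·(8.72) = 0.4360.

0.4360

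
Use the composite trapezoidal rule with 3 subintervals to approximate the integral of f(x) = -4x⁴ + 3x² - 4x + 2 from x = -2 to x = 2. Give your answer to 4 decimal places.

h = (2 − (-2))/3 = 1.333333.
Nodes x₀,…,x₃ = -2, -0.666667, 0.666667, 2.
f(x) = -4x⁴ + 3x² - 4x + 2: f₀=-42, f₁=5.209877, f₂=-0.123457, f₃=-58.
(h/2)·[f₀ + 2f₁ + 2f₂ + f₃] = 0.666667·(-89.827160) = -59.8848.

-59.8848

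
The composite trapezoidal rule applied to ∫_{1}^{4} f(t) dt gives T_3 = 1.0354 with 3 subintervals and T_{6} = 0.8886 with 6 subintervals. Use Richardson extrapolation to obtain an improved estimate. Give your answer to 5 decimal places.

R = (4·T_{6} − T_3) / 3 = (4·0.8886 − 1.0354)/3 = (2.5190)/3 = 0.83967.

0.83967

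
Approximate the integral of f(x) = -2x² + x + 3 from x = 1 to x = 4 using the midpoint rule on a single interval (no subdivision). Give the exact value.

-21

M = (b−a)·f(2.5) = 3·(-7) = -21.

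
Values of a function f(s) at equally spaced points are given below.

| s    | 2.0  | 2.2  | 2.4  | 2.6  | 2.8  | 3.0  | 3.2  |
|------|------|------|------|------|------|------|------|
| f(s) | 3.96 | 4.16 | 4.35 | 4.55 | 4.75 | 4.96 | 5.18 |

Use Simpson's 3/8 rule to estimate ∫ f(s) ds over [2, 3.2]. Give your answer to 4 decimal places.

5.4675

h = 0.2, n = 6.
(3h/8)·[y₀ + 3y₁ + 3y₂ + 2y₃ + 3y₄ + 3y₅ + y₆] = 0.075·(72.90) = 5.4675.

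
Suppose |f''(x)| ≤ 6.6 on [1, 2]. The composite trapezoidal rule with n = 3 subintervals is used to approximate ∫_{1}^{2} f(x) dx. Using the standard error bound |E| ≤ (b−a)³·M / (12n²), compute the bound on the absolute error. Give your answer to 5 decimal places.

|E| ≤ (1)³·6.6 / (12·3²) = 6.6/108 = 0.06111.

0.06111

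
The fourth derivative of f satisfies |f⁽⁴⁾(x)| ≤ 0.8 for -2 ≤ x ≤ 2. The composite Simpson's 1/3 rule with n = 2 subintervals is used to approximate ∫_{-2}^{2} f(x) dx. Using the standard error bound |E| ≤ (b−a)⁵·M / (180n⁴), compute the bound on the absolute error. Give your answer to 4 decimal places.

0.2844

|E| ≤ (4)⁵·0.8 / (180·2⁴) = 819.2/2880 = 0.2844.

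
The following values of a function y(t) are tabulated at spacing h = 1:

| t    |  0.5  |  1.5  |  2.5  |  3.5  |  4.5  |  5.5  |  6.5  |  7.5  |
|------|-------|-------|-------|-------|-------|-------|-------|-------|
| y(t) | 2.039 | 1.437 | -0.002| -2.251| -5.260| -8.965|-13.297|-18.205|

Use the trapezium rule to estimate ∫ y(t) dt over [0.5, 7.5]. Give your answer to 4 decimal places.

-36.4210

h = 1, n = 7.
(h/2)·[y₀ + 2y₁ + 2y₂ + 2y₃ + 2y₄ + 2y₅ + 2y₆ + y₇] = 0.5·(-72.842) = -36.4210.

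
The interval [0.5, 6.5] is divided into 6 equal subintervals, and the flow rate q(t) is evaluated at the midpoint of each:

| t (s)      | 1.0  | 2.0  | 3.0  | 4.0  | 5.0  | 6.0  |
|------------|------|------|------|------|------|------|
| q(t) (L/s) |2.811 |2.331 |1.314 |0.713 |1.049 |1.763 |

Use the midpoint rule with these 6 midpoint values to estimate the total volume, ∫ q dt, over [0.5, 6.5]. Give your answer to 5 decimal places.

h = 1, n = 6.
h·[y(m₁) + y(m₂) + y(m₃) + y(m₄) + y(m₅) + y(m₆)] = 1·(9.981) = 9.98100.

9.98100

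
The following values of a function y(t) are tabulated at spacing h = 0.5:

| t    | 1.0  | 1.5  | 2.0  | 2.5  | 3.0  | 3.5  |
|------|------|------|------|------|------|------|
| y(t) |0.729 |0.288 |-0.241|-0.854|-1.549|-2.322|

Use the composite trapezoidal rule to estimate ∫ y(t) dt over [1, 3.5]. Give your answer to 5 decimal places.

h = 0.5, n = 5.
(h/2)·[y₀ + 2y₁ + 2y₂ + 2y₃ + 2y₄ + y₅] = 0.25·(-6.305) = -1.57625.

-1.57625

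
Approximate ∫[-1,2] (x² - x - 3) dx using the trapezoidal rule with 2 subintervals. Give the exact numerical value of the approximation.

-6.375

h = (2 − (-1))/2 = 1.5.
Nodes x₀,…,x₂ = -1, 0.5, 2.
f(x) = x² - x - 3: f₀=-1, f₁=-3.25, f₂=-1.
(h/2)·[f₀ + 2f₁ + f₂] = 0.75·(-8.5) = -6.375.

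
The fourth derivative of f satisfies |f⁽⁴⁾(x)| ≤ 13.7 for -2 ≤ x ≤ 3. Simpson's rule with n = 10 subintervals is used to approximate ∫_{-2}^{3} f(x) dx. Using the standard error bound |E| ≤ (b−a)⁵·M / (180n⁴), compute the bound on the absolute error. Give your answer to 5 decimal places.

|E| ≤ (5)⁵·13.7 / (180·10⁴) = 42812.5/1800000 = 0.02378.

0.02378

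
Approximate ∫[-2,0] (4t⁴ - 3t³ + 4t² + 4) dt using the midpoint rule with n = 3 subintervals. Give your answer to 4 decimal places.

52.9794

h = (0 − (-2))/3 = 0.666667.
Midpoints m₁,…,m₃ = -1.666667, -1, -0.333333.
f(m₁)=59.864198, f(m₂)=15, f(m₃)=4.604938.
h·[f(m₁) + f(m₂) + f(m₃)] = 0.666667·(79.469136) = 52.9794.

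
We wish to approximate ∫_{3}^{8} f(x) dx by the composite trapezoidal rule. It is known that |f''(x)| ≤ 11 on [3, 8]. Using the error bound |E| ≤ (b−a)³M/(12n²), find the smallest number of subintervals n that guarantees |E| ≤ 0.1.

Need 1375/(12n²) ≤ 0.1.
n² ≥ 1375/(12·0.1) = 1145.83 ⇒ n ≥ 33.8502, so the smallest n is 34.

34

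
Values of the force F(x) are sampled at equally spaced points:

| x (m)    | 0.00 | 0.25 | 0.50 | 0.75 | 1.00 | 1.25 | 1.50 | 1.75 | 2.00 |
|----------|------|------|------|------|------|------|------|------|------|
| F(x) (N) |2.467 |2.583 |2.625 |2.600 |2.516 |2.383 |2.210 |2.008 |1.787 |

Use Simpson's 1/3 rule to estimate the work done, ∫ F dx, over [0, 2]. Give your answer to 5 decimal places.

4.77100

h = 0.25, n = 8.
(h/3)·[y₀ + 4y₁ + 2y₂ + 4y₃ + 2y₄ + 4y₅ + 2y₆ + 4y₇ + y₈] = 0.083333·(57.252) = 4.77100.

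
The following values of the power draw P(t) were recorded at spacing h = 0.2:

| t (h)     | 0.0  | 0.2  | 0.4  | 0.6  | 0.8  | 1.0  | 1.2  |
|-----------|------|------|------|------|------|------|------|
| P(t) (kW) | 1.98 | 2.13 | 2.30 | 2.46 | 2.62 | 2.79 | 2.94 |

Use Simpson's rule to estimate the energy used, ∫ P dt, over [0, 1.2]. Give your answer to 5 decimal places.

h = 0.2, n = 6.
(h/3)·[y₀ + 4y₁ + 2y₂ + 4y₃ + 2y₄ + 4y₅ + y₆] = 0.066667·(44.28) = 2.95200.

2.95200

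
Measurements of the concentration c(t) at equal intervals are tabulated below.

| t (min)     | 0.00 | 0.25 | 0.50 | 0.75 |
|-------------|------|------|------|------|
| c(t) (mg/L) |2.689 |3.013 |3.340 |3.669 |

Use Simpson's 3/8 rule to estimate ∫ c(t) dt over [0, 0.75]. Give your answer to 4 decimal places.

2.3828

h = 0.25, n = 3.
(3h/8)·[y₀ + 3y₁ + 3y₂ + y₃] = 0.09375·(25.417) = 2.3828.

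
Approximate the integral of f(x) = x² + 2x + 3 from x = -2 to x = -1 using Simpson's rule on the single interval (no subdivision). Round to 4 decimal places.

S = (b−a)/6 · [f(-2) + 4f(-1.5) + f(-1)] = 0.166667·[3 + 4·2.25 + 2] = 2.3333.

2.3333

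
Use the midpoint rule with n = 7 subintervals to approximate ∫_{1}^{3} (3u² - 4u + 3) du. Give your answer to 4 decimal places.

15.9592

h = (3 − 1)/7 = 0.285714.
Midpoints m₁,…,m₇ = 1.142857, 1.428571, 1.714286, 2, 2.285714, 2.571429, 2.857143.
f(m₁)=2.346939, f(m₂)=3.408163, f(m₃)=4.959184, f(m₄)=7, f(m₅)=9.530612, f(m₆)=12.551020, f(m₇)=16.061224.
h·[f(m₁) + f(m₂) + f(m₃) + f(m₄) + f(m₅) + f(m₆) + f(m₇)] = 0.285714·(55.857143) = 15.9592.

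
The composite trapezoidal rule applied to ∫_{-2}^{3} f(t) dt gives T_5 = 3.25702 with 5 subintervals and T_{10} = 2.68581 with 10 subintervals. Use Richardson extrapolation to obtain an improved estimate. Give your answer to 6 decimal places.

R = (4·T_{10} − T_5) / 3 = (4·2.68581 − 3.25702)/3 = (7.48622)/3 = 2.495407.

2.495407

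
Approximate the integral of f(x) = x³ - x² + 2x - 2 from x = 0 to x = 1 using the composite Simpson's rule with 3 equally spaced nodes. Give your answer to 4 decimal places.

h = (1 − 0)/2 = 0.5.
Nodes x₀,…,x₂ = 0, 0.5, 1.
f(x) = x³ - x² + 2x - 2: f₀=-2, f₁=-1.125, f₂=0.
(h/3)·[f₀ + 4f₁ + f₂] = 0.166667·(-6.5) = -1.0833.

-1.0833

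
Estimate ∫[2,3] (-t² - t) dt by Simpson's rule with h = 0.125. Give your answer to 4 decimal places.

-8.8333

h = (3 − 2)/8 = 0.125.
Nodes t₀,…,t₈ = 2, 2.125, 2.25, 2.375, 2.5, 2.625, 2.75, 2.875, 3.
f(t) = -t² - t: f₀=-6, f₁=-6.640625, f₂=-7.3125, f₃=-8.015625, f₄=-8.75, f₅=-9.515625, f₆=-10.3125, f₇=-11.140625, f₈=-12.
(h/3)·[f₀ + 4f₁ + 2f₂ + 4f₃ + 2f₄ + 4f₅ + 2f₆ + 4f₇ + f₈] = 0.041667·(-212) = -8.8333.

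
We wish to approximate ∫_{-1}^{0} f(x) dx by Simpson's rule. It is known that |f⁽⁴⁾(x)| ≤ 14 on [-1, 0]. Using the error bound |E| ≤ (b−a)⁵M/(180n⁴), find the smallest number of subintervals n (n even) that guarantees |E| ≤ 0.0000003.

24

Need 14/(180n⁴) ≤ 0.0000003.
n⁴ ≥ 14/(180·0.0000003) = 259259 ⇒ n ≥ 22.5649, so the smallest even n is 24. (n must be even for Simpson's rule.)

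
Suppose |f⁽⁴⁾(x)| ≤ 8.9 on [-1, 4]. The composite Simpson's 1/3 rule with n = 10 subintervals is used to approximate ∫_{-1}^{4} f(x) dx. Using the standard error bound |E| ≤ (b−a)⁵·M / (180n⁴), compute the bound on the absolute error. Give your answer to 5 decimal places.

0.01545

|E| ≤ (5)⁵·8.9 / (180·10⁴) = 27812.5/1800000 = 0.01545.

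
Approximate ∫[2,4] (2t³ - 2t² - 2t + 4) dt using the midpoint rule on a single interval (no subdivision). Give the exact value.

M = (b−a)·f(3) = 2·(34) = 68.

68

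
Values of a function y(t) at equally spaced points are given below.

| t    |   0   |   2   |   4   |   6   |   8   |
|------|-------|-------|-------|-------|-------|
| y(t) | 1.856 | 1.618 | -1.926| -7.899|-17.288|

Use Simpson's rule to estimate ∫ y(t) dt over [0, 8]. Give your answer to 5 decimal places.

-29.60533

h = 2, n = 4.
(h/3)·[y₀ + 4y₁ + 2y₂ + 4y₃ + y₄] = 0.666667·(-44.408) = -29.60533.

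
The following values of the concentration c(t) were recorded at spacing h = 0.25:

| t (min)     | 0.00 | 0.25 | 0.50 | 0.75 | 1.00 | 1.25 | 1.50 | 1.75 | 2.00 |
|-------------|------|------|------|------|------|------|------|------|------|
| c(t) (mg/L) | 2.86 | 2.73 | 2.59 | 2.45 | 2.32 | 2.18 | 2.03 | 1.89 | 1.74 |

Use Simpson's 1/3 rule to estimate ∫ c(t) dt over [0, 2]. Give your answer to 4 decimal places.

4.6233

h = 0.25, n = 8.
(h/3)·[y₀ + 4y₁ + 2y₂ + 4y₃ + 2y₄ + 4y₅ + 2y₆ + 4y₇ + y₈] = 0.083333·(55.48) = 4.6233.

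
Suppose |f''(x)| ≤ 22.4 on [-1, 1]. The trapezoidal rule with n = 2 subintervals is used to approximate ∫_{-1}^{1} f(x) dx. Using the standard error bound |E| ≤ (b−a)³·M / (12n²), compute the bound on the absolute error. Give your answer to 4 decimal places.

|E| ≤ (2)³·22.4 / (12·2²) = 179.2/48 = 3.7333.

3.7333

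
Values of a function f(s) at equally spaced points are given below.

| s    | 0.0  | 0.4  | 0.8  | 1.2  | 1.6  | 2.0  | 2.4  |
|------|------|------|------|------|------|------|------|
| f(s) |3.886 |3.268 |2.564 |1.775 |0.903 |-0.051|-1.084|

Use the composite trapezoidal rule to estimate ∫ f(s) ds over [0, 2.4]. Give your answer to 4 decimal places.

h = 0.4, n = 6.
(h/2)·[y₀ + 2y₁ + 2y₂ + 2y₃ + 2y₄ + 2y₅ + y₆] = 0.2·(19.720) = 3.9440.

3.9440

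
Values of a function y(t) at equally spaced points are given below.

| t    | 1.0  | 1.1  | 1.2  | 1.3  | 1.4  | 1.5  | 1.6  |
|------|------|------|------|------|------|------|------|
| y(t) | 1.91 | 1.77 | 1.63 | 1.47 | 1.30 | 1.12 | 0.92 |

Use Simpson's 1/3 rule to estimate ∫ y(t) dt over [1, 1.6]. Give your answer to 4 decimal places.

h = 0.1, n = 6.
(h/3)·[y₀ + 4y₁ + 2y₂ + 4y₃ + 2y₄ + 4y₅ + y₆] = 0.033333·(26.13) = 0.8710.

0.8710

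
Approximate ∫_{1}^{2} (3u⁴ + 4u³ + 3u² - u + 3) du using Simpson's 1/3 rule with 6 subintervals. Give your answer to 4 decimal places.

h = (2 − 1)/6 = 0.166667.
Nodes u₀,…,u₆ = 1, 1.166667, 1.333333, 1.5, 1.666667, 1.833333, 2.
f(u) = 3u⁴ + 4u³ + 3u² - u + 3: f₀=12, f₁=17.826389, f₂=25.962963, f₃=36.9375, f₄=51.333333, f₅=69.789352, f₆=93.
(h/3)·[f₀ + 4f₁ + 2f₂ + 4f₃ + 2f₄ + 4f₅ + f₆] = 0.055556·(757.805556) = 42.1003.

42.1003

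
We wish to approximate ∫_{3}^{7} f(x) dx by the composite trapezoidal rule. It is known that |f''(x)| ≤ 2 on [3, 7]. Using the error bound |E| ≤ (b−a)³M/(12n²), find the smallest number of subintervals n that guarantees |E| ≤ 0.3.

6

Need 128/(12n²) ≤ 0.3.
n² ≥ 128/(12·0.3) = 35.5556 ⇒ n ≥ 5.9628, so the smallest n is 6.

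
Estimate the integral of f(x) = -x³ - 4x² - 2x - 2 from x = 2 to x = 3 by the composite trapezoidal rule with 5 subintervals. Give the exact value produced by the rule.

-48.66

h = (3 − 2)/5 = 0.2.
Nodes x₀,…,x₅ = 2, 2.2, 2.4, 2.6, 2.8, 3.
f(x) = -x³ - 4x² - 2x - 2: f₀=-30, f₁=-36.408, f₂=-43.664, f₃=-51.816, f₄=-60.912, f₅=-71.
(h/2)·[f₀ + 2f₁ + 2f₂ + 2f₃ + 2f₄ + f₅] = 0.1·(-486.6) = -48.66.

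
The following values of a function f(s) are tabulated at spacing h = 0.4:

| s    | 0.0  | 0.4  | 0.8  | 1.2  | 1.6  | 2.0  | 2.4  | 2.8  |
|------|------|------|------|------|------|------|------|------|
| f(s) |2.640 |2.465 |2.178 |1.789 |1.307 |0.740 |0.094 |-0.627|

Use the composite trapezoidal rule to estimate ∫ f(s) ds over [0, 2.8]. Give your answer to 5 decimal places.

3.83180

h = 0.4, n = 7.
(h/2)·[y₀ + 2y₁ + 2y₂ + 2y₃ + 2y₄ + 2y₅ + 2y₆ + y₇] = 0.2·(19.159) = 3.83180.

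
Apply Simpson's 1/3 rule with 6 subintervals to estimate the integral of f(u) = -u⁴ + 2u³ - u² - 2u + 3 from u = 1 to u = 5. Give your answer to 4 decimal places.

-366.2387

h = (5 − 1)/6 = 0.666667.
Nodes u₀,…,u₆ = 1, 1.666667, 2.333333, 3, 3.666667, 4.333333, 5.
f(u) = -u⁴ + 2u³ - u² - 2u + 3: f₀=1, f₁=-1.567901, f₂=-11.345679, f₃=-39, f₄=-99.938272, f₅=-214.308642, f₆=-407.
(h/3)·[f₀ + 4f₁ + 2f₂ + 4f₃ + 2f₄ + 4f₅ + f₆] = 0.222222·(-1648.074074) = -366.2387.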